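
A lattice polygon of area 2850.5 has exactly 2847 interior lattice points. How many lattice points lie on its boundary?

Pick's theorem gives A = I + B/2 − 1, so B = 2(A − I + 1) = 2(2850.5 − 2847 + 1) = 9.

9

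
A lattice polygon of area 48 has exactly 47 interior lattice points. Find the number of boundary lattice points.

Pick's theorem gives A = I + B/2 − 1, so B = 2(A − I + 1) = 2(48 − 47 + 1) = 4.

4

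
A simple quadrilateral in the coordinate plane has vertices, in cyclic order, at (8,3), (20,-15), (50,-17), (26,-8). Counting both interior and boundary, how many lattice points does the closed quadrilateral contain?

214

By the shoelace formula, twice the signed area is |(8·(-15) − 20·3) + (20·(-17) − 50·(-15)) + (50·(-8) − 26·(-17)) + (26·3 − 8·(-8))| = 414, so the area is 207.
Summing gcd(|Δx|,|Δy|) over the edges gives the boundary count: gcd(12,18) + gcd(30,2) + gcd(24,9) + gcd(18,11) = 6+2+3+1 = 12.
Pick's theorem gives I = A − B/2 + 1 = 207 − 12/2 + 1 = 202, so the closed region contains I + B = 202 + 12 = 214 lattice points.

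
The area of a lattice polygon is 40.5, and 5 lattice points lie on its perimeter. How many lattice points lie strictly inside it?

39

From Pick's theorem, I = A − B/2 + 1 = 40.5 − 5/2 + 1 = 39.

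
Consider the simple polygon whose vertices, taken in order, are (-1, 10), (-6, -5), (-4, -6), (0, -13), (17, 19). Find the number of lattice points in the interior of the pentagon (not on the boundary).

Using the shoelace formula, 2A = |((-1)·(-5) − (-6)·10) + ((-6)·(-6) − (-4)·(-5)) + ((-4)·(-13) − 0·(-6)) + (0·19 − 17·(-13)) + (17·10 − (-1)·19)| = 543, so the area is 271.5.
The number of boundary lattice points is Σ gcd(|Δx|,|Δy|) = gcd(5,15) + gcd(2,1) + gcd(4,7) + gcd(17,32) + gcd(18,9) = 5+1+1+1+9 = 17.
Pick's theorem gives I = A − B/2 + 1 = 271.5 − 17/2 + 1 = 264.

264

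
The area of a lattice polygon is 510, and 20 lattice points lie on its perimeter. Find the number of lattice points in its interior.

From Pick's theorem, I = A − B/2 + 1 = 510 − 20/2 + 1 = 501.

501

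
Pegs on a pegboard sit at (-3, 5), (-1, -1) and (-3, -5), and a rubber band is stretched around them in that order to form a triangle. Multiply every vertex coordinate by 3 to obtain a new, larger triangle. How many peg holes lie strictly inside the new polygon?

70

By the shoelace formula, twice the signed area is |[(-3)·(-1) − (-1)·5] + [(-1)·(-5) − (-3)·(-1)] + [(-3)·5 − (-3)·(-5)]| = 20, so the area is 10.
Along each edge there are gcd(|Δx|,|Δy|)+1 lattice points, so counting each shared vertex once the boundary has gcd(2,6) + gcd(2,4) + gcd(0,10) = 2+2+10 = 14.
Scaling by 3 multiplies the area by 3² = 9 (so the new area is 90) and multiplies the boundary lattice-point count by 3, giving 42.
By Pick's theorem, the interior count of the dilated polygon is 90 − 42/2 + 1 = 70.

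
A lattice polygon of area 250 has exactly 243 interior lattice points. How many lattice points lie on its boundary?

Pick's theorem gives A = I + B/2 − 1, so B = 2(A − I + 1) = 2(250 − 243 + 1) = 16.

16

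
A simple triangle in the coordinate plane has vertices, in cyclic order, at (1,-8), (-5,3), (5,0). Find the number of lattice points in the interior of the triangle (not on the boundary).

44

By the shoelace formula, twice the signed area is |[1·3 − (-5)·(-8)] + [(-5)·0 − 5·3] + [5·(-8) − 1·0]| = 92, so the area is 46.
Summing gcd(|Δx|,|Δy|) over the edges gives the boundary count: gcd(6,11) + gcd(10,3) + gcd(4,8) = 1+1+4 = 6.
By Pick's theorem A = I + B/2 − 1, so I = 46 − 6/2 + 1 = 44.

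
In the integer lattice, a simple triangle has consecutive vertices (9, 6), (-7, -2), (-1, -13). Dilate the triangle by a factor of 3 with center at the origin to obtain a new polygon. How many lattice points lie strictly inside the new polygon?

Using the shoelace formula, 2A = |(9·(-2) − (-7)·6) + ((-7)·(-13) − (-1)·(-2)) + ((-1)·6 − 9·(-13))| = 224, so the area is 112.
Summing gcd(|Δx|,|Δy|) over the edges gives the boundary count: gcd(16,8) + gcd(6,11) + gcd(10,19) = 8+1+1 = 10.
Scaling by 3 multiplies the area by 3² = 9 (so the new area is 1008) and multiplies the boundary lattice-point count by 3, giving 30.
By Pick's theorem, the interior count of the dilated polygon is 1008 − 30/2 + 1 = 994.

994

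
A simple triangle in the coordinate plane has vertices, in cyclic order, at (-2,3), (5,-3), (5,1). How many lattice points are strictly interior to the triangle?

12

By the shoelace formula, twice the signed area is |((-2)·(-3) − 5·3) + (5·1 − 5·(-3)) + (5·3 − (-2)·1)| = 28, so the area is 14.
Summing gcd(|Δx|,|Δy|) over the edges gives the boundary count: gcd(7,6) + gcd(0,4) + gcd(7,2) = 1+4+1 = 6.
By Pick's theorem A = I + B/2 − 1, so I = 14 − 6/2 + 1 = 12.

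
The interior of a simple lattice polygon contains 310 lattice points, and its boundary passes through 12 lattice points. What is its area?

315

Pick's theorem states A = I + B/2 − 1, so A = 310 + 12/2 − 1 = 315.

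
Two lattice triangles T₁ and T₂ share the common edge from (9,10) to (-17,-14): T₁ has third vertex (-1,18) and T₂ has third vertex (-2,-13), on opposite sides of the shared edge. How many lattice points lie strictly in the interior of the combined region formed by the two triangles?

382

The union is the simple quadrilateral with vertices (9,10), (-1,18), (-17,-14), (-2,-13) in order.
By the shoelace formula, twice the signed area is |(9·18 − (-1)·10) + ((-1)·(-14) − (-17)·18) + ((-17)·(-13) − (-2)·(-14)) + ((-2)·10 − 9·(-13))| = 782, so the area is 391.
Along each edge there are gcd(|Δx|,|Δy|)+1 lattice points, so counting each shared vertex once the boundary has gcd(10,8) + gcd(16,32) + gcd(15,1) + gcd(11,23) = 2+16+1+1 = 20.
By Pick's theorem I = A − B/2 + 1 = 391 − 20/2 + 1 = 382.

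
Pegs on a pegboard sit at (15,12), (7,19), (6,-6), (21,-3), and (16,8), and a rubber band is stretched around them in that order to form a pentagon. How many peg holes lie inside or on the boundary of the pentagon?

Using the shoelace formula, 2A = |[15·19 − 7·12] + [7·(-6) − 6·19] + [6·(-3) − 21·(-6)] + [21·8 − 16·(-3)] + [16·12 − 15·8]| = 441, so the area is 441/2.
Summing gcd(|Δx|,|Δy|) over the edges gives the boundary count: gcd(8,7) + gcd(1,25) + gcd(15,3) + gcd(5,11) + gcd(1,4) = 1+1+3+1+1 = 7.
Pick's theorem gives I = A − B/2 + 1 = 441/2 − 7/2 + 1 = 218, so the closed region contains I + B = 218 + 7 = 225 lattice points.

225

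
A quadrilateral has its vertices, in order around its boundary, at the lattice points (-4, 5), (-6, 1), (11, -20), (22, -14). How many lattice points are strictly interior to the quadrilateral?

236

The shoelace formula gives twice the area as |[(-4)·1 − (-6)·5] + [(-6)·(-20) − 11·1] + [11·(-14) − 22·(-20)] + [22·5 − (-4)·(-14)]| = 475, so the area is 237.5.
The number of boundary lattice points is Σ gcd(|Δx|,|Δy|) = gcd(2,4) + gcd(17,21) + gcd(11,6) + gcd(26,19) = 2+1+1+1 = 5.
Pick's theorem gives I = A − B/2 + 1 = 237.5 − 5/2 + 1 = 236.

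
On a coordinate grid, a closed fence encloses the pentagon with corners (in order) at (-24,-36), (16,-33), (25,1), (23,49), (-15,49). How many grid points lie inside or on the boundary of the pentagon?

The shoelace formula gives twice the area as |((-24)·(-33) − 16·(-36)) + (16·1 − 25·(-33)) + (25·49 − 23·1) + (23·49 − (-15)·49) + ((-15)·(-36) − (-24)·49)| = 6989, so the area is 3494.5.
The number of boundary lattice points is Σ gcd(|Δx|,|Δy|) = gcd(40,3) + gcd(9,34) + gcd(2,48) + gcd(38,0) + gcd(9,85) = 1+1+2+38+1 = 43.
Pick's theorem gives I = A − B/2 + 1 = 3494.5 − 43/2 + 1 = 3474, so the closed region contains I + B = 3474 + 43 = 3517 lattice points.

3517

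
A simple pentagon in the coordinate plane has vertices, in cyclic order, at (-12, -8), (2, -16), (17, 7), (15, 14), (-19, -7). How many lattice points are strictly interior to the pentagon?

426

Using the shoelace formula, 2A = |((-12)·(-16) − 2·(-8)) + (2·7 − 17·(-16)) + (17·14 − 15·7) + (15·(-7) − (-19)·14) + ((-19)·(-8) − (-12)·(-7))| = 856, so the area is 428.
Along each edge there are gcd(|Δx|,|Δy|)+1 lattice points, so counting each shared vertex once the boundary has gcd(14,8) + gcd(15,23) + gcd(2,7) + gcd(34,21) + gcd(7,1) = 2+1+1+1+1 = 6.
By Pick's theorem A = I + B/2 − 1, so I = 428 − 6/2 + 1 = 426.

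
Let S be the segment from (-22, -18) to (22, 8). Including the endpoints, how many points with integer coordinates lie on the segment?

The number of lattice points on a segment between lattice points is gcd(|Δx|,|Δy|) + 1 = gcd(44,26) + 1 = 2 + 1 = 3.

3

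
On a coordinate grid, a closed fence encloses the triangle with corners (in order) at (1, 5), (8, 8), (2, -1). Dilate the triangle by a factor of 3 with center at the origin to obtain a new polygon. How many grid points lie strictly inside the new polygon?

Using the shoelace formula, 2A = |(1·8 − 8·5) + (8·(-1) − 2·8) + (2·5 − 1·(-1))| = 45, so the area is 22.5.
Summing gcd(|Δx|,|Δy|) over the edges gives the boundary count: gcd(7,3) + gcd(6,9) + gcd(1,6) = 1+3+1 = 5.
Scaling by 3 multiplies the area by 3² = 9 (so the new area is 202.5) and multiplies the boundary lattice-point count by 3, giving 15.
By Pick's theorem, the interior count of the dilated polygon is 202.5 − 15/2 + 1 = 196.

196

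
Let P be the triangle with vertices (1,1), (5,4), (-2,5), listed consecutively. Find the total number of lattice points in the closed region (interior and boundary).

The shoelace formula gives twice the area as |(1·4 − 5·1) + (5·5 − (-2)·4) + ((-2)·1 − 1·5)| = 25, so the area is 12.5.
Along each edge there are gcd(|Δx|,|Δy|)+1 lattice points, so counting each shared vertex once the boundary has gcd(4,3) + gcd(7,1) + gcd(3,4) = 1+1+1 = 3.
Pick's theorem gives I = A − B/2 + 1 = 12.5 − 3/2 + 1 = 12, so the closed region contains I + B = 12 + 3 = 15 lattice points.

15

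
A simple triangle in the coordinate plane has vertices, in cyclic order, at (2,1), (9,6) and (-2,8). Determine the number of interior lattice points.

By the shoelace formula, twice the signed area is |(2·6 − 9·1) + (9·8 − (-2)·6) + ((-2)·1 − 2·8)| = 69, so the area is 69/2.
The number of boundary lattice points is Σ gcd(|Δx|,|Δy|) = gcd(7,5) + gcd(11,2) + gcd(4,7) = 1+1+1 = 3.
Pick's theorem gives I = A − B/2 + 1 = 69/2 − 3/2 + 1 = 34.

34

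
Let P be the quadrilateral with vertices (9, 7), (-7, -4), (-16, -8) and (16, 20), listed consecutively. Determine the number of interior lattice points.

Using the shoelace formula, 2A = |(9·(-4) − (-7)·7) + ((-7)·(-8) − (-16)·(-4)) + ((-16)·20 − 16·(-8)) + (16·7 − 9·20)| = 255, so the area is 255/2.
Summing gcd(|Δx|,|Δy|) over the edges gives the boundary count: gcd(16,11) + gcd(9,4) + gcd(32,28) + gcd(7,13) = 1+1+4+1 = 7.
Pick's theorem gives I = A − B/2 + 1 = 255/2 − 7/2 + 1 = 125.

125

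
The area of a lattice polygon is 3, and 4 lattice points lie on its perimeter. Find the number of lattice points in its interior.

From Pick's theorem, I = A − B/2 + 1 = 3 − 4/2 + 1 = 2.

2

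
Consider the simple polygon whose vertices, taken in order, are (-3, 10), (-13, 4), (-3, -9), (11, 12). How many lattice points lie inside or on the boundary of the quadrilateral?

235

The shoelace formula gives twice the area as |[(-3)·4 − (-13)·10] + [(-13)·(-9) − (-3)·4] + [(-3)·12 − 11·(-9)] + [11·10 − (-3)·12]| = 456, so the area is 228.
Summing gcd(|Δx|,|Δy|) over the edges gives the boundary count: gcd(10,6) + gcd(10,13) + gcd(14,21) + gcd(14,2) = 2+1+7+2 = 12.
Pick's theorem gives I = A − B/2 + 1 = 228 − 12/2 + 1 = 223, so the closed region contains I + B = 223 + 12 = 235 lattice points.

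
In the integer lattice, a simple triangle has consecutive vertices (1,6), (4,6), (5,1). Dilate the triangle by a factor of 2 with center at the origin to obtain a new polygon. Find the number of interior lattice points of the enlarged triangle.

26

The shoelace formula gives twice the area as |[1·6 − 4·6] + [4·1 − 5·6] + [5·6 − 1·1]| = 15, so the area is 7.5.
Summing gcd(|Δx|,|Δy|) over the edges gives the boundary count: gcd(3,0) + gcd(1,5) + gcd(4,5) = 3+1+1 = 5.
Scaling by 2 multiplies the area by 2² = 4 (so the new area is 30) and multiplies the boundary lattice-point count by 2, giving 10.
By Pick's theorem, the interior count of the dilated polygon is 30 − 10/2 + 1 = 26.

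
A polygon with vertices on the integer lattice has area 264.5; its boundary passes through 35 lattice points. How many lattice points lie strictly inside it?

248

From Pick's theorem, I = A − B/2 + 1 = 264.5 − 35/2 + 1 = 248.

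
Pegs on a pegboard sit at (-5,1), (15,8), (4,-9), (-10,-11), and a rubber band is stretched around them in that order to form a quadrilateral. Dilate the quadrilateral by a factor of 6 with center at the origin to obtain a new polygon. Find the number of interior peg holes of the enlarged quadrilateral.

Using the shoelace formula, 2A = |[(-5)·8 − 15·1] + [15·(-9) − 4·8] + [4·(-11) − (-10)·(-9)] + [(-10)·1 − (-5)·(-11)]| = 421, so the area is 210.5.
Summing gcd(|Δx|,|Δy|) over the edges gives the boundary count: gcd(20,7) + gcd(11,17) + gcd(14,2) + gcd(5,12) = 1+1+2+1 = 5.
Scaling by 6 multiplies the area by 6² = 36 (so the new area is 7578) and multiplies the boundary lattice-point count by 6, giving 30.
By Pick's theorem, the interior count of the dilated polygon is 7578 − 30/2 + 1 = 7564.

7564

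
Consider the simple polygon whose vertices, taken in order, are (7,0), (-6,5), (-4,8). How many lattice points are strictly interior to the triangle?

24

Using the shoelace formula, 2A = |[7·5 − (-6)·0] + [(-6)·8 − (-4)·5] + [(-4)·0 − 7·8]| = 49, so the area is 24.5.
Along each edge there are gcd(|Δx|,|Δy|)+1 lattice points, so counting each shared vertex once the boundary has gcd(13,5) + gcd(2,3) + gcd(11,8) = 1+1+1 = 3.
Pick's theorem gives I = A − B/2 + 1 = 24.5 − 3/2 + 1 = 24.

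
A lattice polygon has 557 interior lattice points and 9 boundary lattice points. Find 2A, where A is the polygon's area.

By Pick's theorem, A = I + B/2 − 1 = 557 + 9/2 − 1 = 1121/2.
Hence 2A = 1121.

1121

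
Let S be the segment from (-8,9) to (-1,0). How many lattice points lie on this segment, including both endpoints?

2

The number of lattice points on a segment between lattice points is gcd(|Δx|,|Δy|) + 1 = gcd(7,9) + 1 = 1 + 1 = 2.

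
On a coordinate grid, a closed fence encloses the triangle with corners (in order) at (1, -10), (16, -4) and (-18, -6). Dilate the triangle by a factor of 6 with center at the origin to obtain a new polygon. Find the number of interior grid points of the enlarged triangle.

3115

The shoelace formula gives twice the area as |(1·(-4) − 16·(-10)) + (16·(-6) − (-18)·(-4)) + ((-18)·(-10) − 1·(-6))| = 174, so the area is 87.
Along each edge there are gcd(|Δx|,|Δy|)+1 lattice points, so counting each shared vertex once the boundary has gcd(15,6) + gcd(34,2) + gcd(19,4) = 3+2+1 = 6.
Scaling by 6 multiplies the area by 6² = 36 (so the new area is 3132) and multiplies the boundary lattice-point count by 6, giving 36.
By Pick's theorem, the interior count of the dilated polygon is 3132 − 36/2 + 1 = 3115.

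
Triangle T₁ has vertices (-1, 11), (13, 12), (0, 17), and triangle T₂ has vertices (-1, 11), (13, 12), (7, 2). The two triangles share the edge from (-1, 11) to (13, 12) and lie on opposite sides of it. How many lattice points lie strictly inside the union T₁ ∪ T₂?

107

The union is the simple quadrilateral with vertices (-1, 11), (0, 17), (13, 12), (7, 2) in order.
Using the shoelace formula, 2A = |((-1)·17 − 0·11) + (0·12 − 13·17) + (13·2 − 7·12) + (7·11 − (-1)·2)| = 217, so the area is 217/2.
The number of boundary lattice points is Σ gcd(|Δx|,|Δy|) = gcd(1,6) + gcd(13,5) + gcd(6,10) + gcd(8,9) = 1+1+2+1 = 5.
By Pick's theorem I = A − B/2 + 1 = 217/2 − 5/2 + 1 = 107.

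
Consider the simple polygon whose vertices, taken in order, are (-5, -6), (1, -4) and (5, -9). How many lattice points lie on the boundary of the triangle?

The number of boundary lattice points is Σ gcd(|Δx|,|Δy|) = gcd(6,2) + gcd(4,5) + gcd(10,3) = 2+1+1 = 4.

4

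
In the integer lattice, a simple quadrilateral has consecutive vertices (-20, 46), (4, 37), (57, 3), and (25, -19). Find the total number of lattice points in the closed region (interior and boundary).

1711

By the shoelace formula, twice the signed area is |((-20)·37 − 4·46) + (4·3 − 57·37) + (57·(-19) − 25·3) + (25·46 − (-20)·(-19))| = 3409, so the area is 3409/2.
Along each edge there are gcd(|Δx|,|Δy|)+1 lattice points, so counting each shared vertex once the boundary has gcd(24,9) + gcd(53,34) + gcd(32,22) + gcd(45,65) = 3+1+2+5 = 11.
Pick's theorem gives I = A − B/2 + 1 = 3409/2 − 11/2 + 1 = 1700, so the closed region contains I + B = 1700 + 11 = 1711 lattice points.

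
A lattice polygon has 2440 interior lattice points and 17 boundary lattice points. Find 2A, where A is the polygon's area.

4895

By Pick's theorem, A = I + B/2 − 1 = 2440 + 17/2 − 1 = 4895/2.
Hence 2A = 4895.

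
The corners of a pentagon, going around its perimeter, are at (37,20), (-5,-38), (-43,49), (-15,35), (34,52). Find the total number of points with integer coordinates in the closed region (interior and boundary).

3595

By the shoelace formula, twice the signed area is |(37·(-38) − (-5)·20) + ((-5)·49 − (-43)·(-38)) + ((-43)·35 − (-15)·49) + ((-15)·52 − 34·35) + (34·20 − 37·52)| = 7169, so the area is 7169/2.
Summing gcd(|Δx|,|Δy|) over the edges gives the boundary count: gcd(42,58) + gcd(38,87) + gcd(28,14) + gcd(49,17) + gcd(3,32) = 2+1+14+1+1 = 19.
Pick's theorem gives I = A − B/2 + 1 = 7169/2 − 19/2 + 1 = 3576, so the closed region contains I + B = 3576 + 19 = 3595 lattice points.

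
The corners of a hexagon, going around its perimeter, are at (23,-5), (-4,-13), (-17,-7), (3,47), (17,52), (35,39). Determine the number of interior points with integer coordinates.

Using the shoelace formula, 2A = |[23·(-13) − (-4)·(-5)] + [(-4)·(-7) − (-17)·(-13)] + [(-17)·47 − 3·(-7)] + [3·52 − 17·47] + [17·39 − 35·52] + [35·(-5) − 23·39]| = 4162, so the area is 2081.
The number of boundary lattice points is Σ gcd(|Δx|,|Δy|) = gcd(27,8) + gcd(13,6) + gcd(20,54) + gcd(14,5) + gcd(18,13) + gcd(12,44) = 1+1+2+1+1+4 = 10.
Pick's theorem gives I = A − B/2 + 1 = 2081 − 10/2 + 1 = 2077.

2077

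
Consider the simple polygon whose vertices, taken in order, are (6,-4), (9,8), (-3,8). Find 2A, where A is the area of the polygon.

By the shoelace formula, twice the signed area is |[6·8 − 9·(-4)] + [9·8 − (-3)·8] + [(-3)·(-4) − 6·8]| = 144, so the area is 72.

144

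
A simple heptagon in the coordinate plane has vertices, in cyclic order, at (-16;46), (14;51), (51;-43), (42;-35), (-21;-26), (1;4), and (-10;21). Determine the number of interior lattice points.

3286

Using the shoelace formula, 2A = |((-16)·51 − 14·46) + (14·(-43) − 51·51) + (51·(-35) − 42·(-43)) + (42·(-26) − (-21)·(-35)) + ((-21)·4 − 1·(-26)) + (1·21 − (-10)·4) + ((-10)·46 − (-16)·21)| = 6590, so the area is 3295.
Summing gcd(|Δx|,|Δy|) over the edges gives the boundary count: gcd(30,5) + gcd(37,94) + gcd(9,8) + gcd(63,9) + gcd(22,30) + gcd(11,17) + gcd(6,25) = 5+1+1+9+2+1+1 = 20.
By Pick's theorem A = I + B/2 − 1, so I = 3295 − 20/2 + 1 = 3286.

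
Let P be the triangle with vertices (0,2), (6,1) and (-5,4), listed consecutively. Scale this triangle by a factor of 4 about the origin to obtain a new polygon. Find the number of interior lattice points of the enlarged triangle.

Using the shoelace formula, 2A = |(0·1 − 6·2) + (6·4 − (-5)·1) + ((-5)·2 − 0·4)| = 7, so the area is 3.5.
Along each edge there are gcd(|Δx|,|Δy|)+1 lattice points, so counting each shared vertex once the boundary has gcd(6,1) + gcd(11,3) + gcd(5,2) = 1+1+1 = 3.
Scaling by 4 multiplies the area by 4² = 16 (so the new area is 56) and multiplies the boundary lattice-point count by 4, giving 12.
By Pick's theorem, the interior count of the dilated polygon is 56 − 12/2 + 1 = 51.

51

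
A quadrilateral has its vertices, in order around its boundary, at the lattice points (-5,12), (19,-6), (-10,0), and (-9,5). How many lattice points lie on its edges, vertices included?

9

Along each edge there are gcd(|Δx|,|Δy|)+1 lattice points, so counting each shared vertex once the boundary has gcd(24,18) + gcd(29,6) + gcd(1,5) + gcd(4,7) = 6+1+1+1 = 9.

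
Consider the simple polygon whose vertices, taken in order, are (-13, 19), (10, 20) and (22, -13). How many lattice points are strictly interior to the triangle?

384

The shoelace formula gives twice the area as |((-13)·20 − 10·19) + (10·(-13) − 22·20) + (22·19 − (-13)·(-13))| = 771, so the area is 385.5.
Along each edge there are gcd(|Δx|,|Δy|)+1 lattice points, so counting each shared vertex once the boundary has gcd(23,1) + gcd(12,33) + gcd(35,32) = 1+3+1 = 5.
Pick's theorem gives I = A − B/2 + 1 = 385.5 − 5/2 + 1 = 384.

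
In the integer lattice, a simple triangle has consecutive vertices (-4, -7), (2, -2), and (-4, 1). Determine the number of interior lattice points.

19

The shoelace formula gives twice the area as |[(-4)·(-2) − 2·(-7)] + [2·1 − (-4)·(-2)] + [(-4)·(-7) − (-4)·1]| = 48, so the area is 24.
Along each edge there are gcd(|Δx|,|Δy|)+1 lattice points, so counting each shared vertex once the boundary has gcd(6,5) + gcd(6,3) + gcd(0,8) = 1+3+8 = 12.
By Pick's theorem A = I + B/2 − 1, so I = 24 − 12/2 + 1 = 19.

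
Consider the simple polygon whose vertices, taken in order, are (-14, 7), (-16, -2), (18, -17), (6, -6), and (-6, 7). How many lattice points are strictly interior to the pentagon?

247

Using the shoelace formula, 2A = |[(-14)·(-2) − (-16)·7] + [(-16)·(-17) − 18·(-2)] + [18·(-6) − 6·(-17)] + [6·7 − (-6)·(-6)] + [(-6)·7 − (-14)·7]| = 504, so the area is 252.
Along each edge there are gcd(|Δx|,|Δy|)+1 lattice points, so counting each shared vertex once the boundary has gcd(2,9) + gcd(34,15) + gcd(12,11) + gcd(12,13) + gcd(8,0) = 1+1+1+1+8 = 12.
Pick's theorem gives I = A − B/2 + 1 = 252 − 12/2 + 1 = 247.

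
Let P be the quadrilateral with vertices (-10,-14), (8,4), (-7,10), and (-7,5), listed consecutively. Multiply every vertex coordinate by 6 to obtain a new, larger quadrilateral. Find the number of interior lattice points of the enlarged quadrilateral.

6454

Using the shoelace formula, 2A = |((-10)·4 − 8·(-14)) + (8·10 − (-7)·4) + ((-7)·5 − (-7)·10) + ((-7)·(-14) − (-10)·5)| = 363, so the area is 181.5.
Along each edge there are gcd(|Δx|,|Δy|)+1 lattice points, so counting each shared vertex once the boundary has gcd(18,18) + gcd(15,6) + gcd(0,5) + gcd(3,19) = 18+3+5+1 = 27.
Scaling by 6 multiplies the area by 6² = 36 (so the new area is 6534) and multiplies the boundary lattice-point count by 6, giving 162.
By Pick's theorem, the interior count of the dilated polygon is 6534 − 162/2 + 1 = 6454.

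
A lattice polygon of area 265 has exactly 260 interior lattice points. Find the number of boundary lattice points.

12

Pick's theorem gives A = I + B/2 − 1, so B = 2(A − I + 1) = 2(265 − 260 + 1) = 12.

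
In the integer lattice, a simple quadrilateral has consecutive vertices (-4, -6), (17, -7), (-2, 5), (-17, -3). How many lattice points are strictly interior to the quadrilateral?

By the shoelace formula, twice the signed area is |((-4)·(-7) − 17·(-6)) + (17·5 − (-2)·(-7)) + ((-2)·(-3) − (-17)·5) + ((-17)·(-6) − (-4)·(-3))| = 382, so the area is 191.
Summing gcd(|Δx|,|Δy|) over the edges gives the boundary count: gcd(21,1) + gcd(19,12) + gcd(15,8) + gcd(13,3) = 1+1+1+1 = 4.
Pick's theorem gives I = A − B/2 + 1 = 191 − 4/2 + 1 = 190.

190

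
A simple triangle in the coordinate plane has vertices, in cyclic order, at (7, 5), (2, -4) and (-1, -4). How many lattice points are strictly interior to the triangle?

The shoelace formula gives twice the area as |[7·(-4) − 2·5] + [2·(-4) − (-1)·(-4)] + [(-1)·5 − 7·(-4)]| = 27, so the area is 13.5.
Summing gcd(|Δx|,|Δy|) over the edges gives the boundary count: gcd(5,9) + gcd(3,0) + gcd(8,9) = 1+3+1 = 5.
Pick's theorem gives I = A − B/2 + 1 = 13.5 − 5/2 + 1 = 12.

12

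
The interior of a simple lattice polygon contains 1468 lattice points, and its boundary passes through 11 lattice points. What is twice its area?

2945

By Pick's theorem, A = I + B/2 − 1 = 1468 + 11/2 − 1 = 2945/2.
Hence 2A = 2945.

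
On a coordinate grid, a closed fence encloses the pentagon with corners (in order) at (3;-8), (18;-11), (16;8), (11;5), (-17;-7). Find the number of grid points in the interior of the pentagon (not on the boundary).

290

By the shoelace formula, twice the signed area is |(3·(-11) − 18·(-8)) + (18·8 − 16·(-11)) + (16·5 − 11·8) + (11·(-7) − (-17)·5) + ((-17)·(-8) − 3·(-7))| = 588, so the area is 294.
Along each edge there are gcd(|Δx|,|Δy|)+1 lattice points, so counting each shared vertex once the boundary has gcd(15,3) + gcd(2,19) + gcd(5,3) + gcd(28,12) + gcd(20,1) = 3+1+1+4+1 = 10.
By Pick's theorem A = I + B/2 − 1, so I = 294 − 10/2 + 1 = 290.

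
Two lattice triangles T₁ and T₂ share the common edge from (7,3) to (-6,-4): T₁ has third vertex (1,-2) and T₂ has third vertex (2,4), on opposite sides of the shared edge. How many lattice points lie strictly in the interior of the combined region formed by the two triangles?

The union is the simple quadrilateral with vertices (7,3), (1,-2), (-6,-4), (2,4) in order.
By the shoelace formula, twice the signed area is |(7·(-2) − 1·3) + (1·(-4) − (-6)·(-2)) + ((-6)·4 − 2·(-4)) + (2·3 − 7·4)| = 71, so the area is 35.5.
Along each edge there are gcd(|Δx|,|Δy|)+1 lattice points, so counting each shared vertex once the boundary has gcd(6,5) + gcd(7,2) + gcd(8,8) + gcd(5,1) = 1+1+8+1 = 11.
By Pick's theorem I = A − B/2 + 1 = 35.5 − 11/2 + 1 = 31.

31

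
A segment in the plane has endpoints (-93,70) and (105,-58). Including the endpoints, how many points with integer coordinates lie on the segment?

3

The number of lattice points on a segment between lattice points is gcd(|Δx|,|Δy|) + 1 = gcd(198,128) + 1 = 2 + 1 = 3.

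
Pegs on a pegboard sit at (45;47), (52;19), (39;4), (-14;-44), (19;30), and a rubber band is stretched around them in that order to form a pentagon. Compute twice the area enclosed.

3823

The shoelace formula gives twice the area as |[45·19 − 52·47] + [52·4 − 39·19] + [39·(-44) − (-14)·4] + [(-14)·30 − 19·(-44)] + [19·47 − 45·30]| = 3823, so the area is 1911.5.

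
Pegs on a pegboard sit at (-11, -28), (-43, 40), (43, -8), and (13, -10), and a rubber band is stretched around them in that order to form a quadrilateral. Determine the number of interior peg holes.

Using the shoelace formula, 2A = |[(-11)·40 − (-43)·(-28)] + [(-43)·(-8) − 43·40] + [43·(-10) − 13·(-8)] + [13·(-28) − (-11)·(-10)]| = 3820, so the area is 1910.
The number of boundary lattice points is Σ gcd(|Δx|,|Δy|) = gcd(32,68) + gcd(86,48) + gcd(30,2) + gcd(24,18) = 4+2+2+6 = 14.
By Pick's theorem A = I + B/2 − 1, so I = 1910 − 14/2 + 1 = 1904.

1904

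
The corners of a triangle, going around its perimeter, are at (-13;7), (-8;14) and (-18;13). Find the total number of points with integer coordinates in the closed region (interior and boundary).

35

The shoelace formula gives twice the area as |((-13)·14 − (-8)·7) + ((-8)·13 − (-18)·14) + ((-18)·7 − (-13)·13)| = 65, so the area is 32.5.
Summing gcd(|Δx|,|Δy|) over the edges gives the boundary count: gcd(5,7) + gcd(10,1) + gcd(5,6) = 1+1+1 = 3.
Pick's theorem gives I = A − B/2 + 1 = 32.5 − 3/2 + 1 = 32, so the closed region contains I + B = 32 + 3 = 35 lattice points.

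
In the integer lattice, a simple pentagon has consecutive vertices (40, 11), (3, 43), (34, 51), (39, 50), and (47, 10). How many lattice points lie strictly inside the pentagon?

872

By the shoelace formula, twice the signed area is |[40·43 − 3·11] + [3·51 − 34·43] + [34·50 − 39·51] + [39·10 − 47·50] + [47·11 − 40·10]| = 1754, so the area is 877.
Along each edge there are gcd(|Δx|,|Δy|)+1 lattice points, so counting each shared vertex once the boundary has gcd(37,32) + gcd(31,8) + gcd(5,1) + gcd(8,40) + gcd(7,1) = 1+1+1+8+1 = 12.
By Pick's theorem A = I + B/2 − 1, so I = 877 − 12/2 + 1 = 872.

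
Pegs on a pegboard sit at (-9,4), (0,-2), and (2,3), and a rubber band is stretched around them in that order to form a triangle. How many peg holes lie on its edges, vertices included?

5

Summing gcd(|Δx|,|Δy|) over the edges gives the boundary count: gcd(9,6) + gcd(2,5) + gcd(11,1) = 3+1+1 = 5.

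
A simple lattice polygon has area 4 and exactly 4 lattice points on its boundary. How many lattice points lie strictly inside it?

3

From Pick's theorem, I = A − B/2 + 1 = 4 − 4/2 + 1 = 3.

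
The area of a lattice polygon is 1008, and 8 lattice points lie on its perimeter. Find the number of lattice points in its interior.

From Pick's theorem, I = A − B/2 + 1 = 1008 − 8/2 + 1 = 1005.

1005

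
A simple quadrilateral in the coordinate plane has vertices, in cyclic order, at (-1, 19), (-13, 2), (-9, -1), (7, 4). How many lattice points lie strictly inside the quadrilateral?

By the shoelace formula, twice the signed area is |((-1)·2 − (-13)·19) + ((-13)·(-1) − (-9)·2) + ((-9)·4 − 7·(-1)) + (7·19 − (-1)·4)| = 384, so the area is 192.
Along each edge there are gcd(|Δx|,|Δy|)+1 lattice points, so counting each shared vertex once the boundary has gcd(12,17) + gcd(4,3) + gcd(16,5) + gcd(8,15) = 1+1+1+1 = 4.
By Pick's theorem A = I + B/2 − 1, so I = 192 − 4/2 + 1 = 191.

191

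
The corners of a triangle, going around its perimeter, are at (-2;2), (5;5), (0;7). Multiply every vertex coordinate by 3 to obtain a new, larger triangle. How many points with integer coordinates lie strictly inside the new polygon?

127

Using the shoelace formula, 2A = |[(-2)·5 − 5·2] + [5·7 − 0·5] + [0·2 − (-2)·7]| = 29, so the area is 29/2.
Summing gcd(|Δx|,|Δy|) over the edges gives the boundary count: gcd(7,3) + gcd(5,2) + gcd(2,5) = 1+1+1 = 3.
Scaling by 3 multiplies the area by 3² = 9 (so the new area is 130.5) and multiplies the boundary lattice-point count by 3, giving 9.
By Pick's theorem, the interior count of the dilated polygon is 130.5 − 9/2 + 1 = 127.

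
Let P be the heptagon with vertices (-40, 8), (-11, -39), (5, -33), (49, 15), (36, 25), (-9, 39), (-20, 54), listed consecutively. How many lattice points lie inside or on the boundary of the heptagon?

4260

By the shoelace formula, twice the signed area is |((-40)·(-39) − (-11)·8) + ((-11)·(-33) − 5·(-39)) + (5·15 − 49·(-33)) + (49·25 − 36·15) + (36·39 − (-9)·25) + ((-9)·54 − (-20)·39) + ((-20)·8 − (-40)·54)| = 8506, so the area is 4253.
Summing gcd(|Δx|,|Δy|) over the edges gives the boundary count: gcd(29,47) + gcd(16,6) + gcd(44,48) + gcd(13,10) + gcd(45,14) + gcd(11,15) + gcd(20,46) = 1+2+4+1+1+1+2 = 12.
Pick's theorem gives I = A − B/2 + 1 = 4253 − 12/2 + 1 = 4248, so the closed region contains I + B = 4248 + 12 = 4260 lattice points.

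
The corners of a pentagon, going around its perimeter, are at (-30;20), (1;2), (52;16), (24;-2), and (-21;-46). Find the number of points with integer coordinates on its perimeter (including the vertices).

Summing gcd(|Δx|,|Δy|) over the edges gives the boundary count: gcd(31,18) + gcd(51,14) + gcd(28,18) + gcd(45,44) + gcd(9,66) = 1+1+2+1+3 = 8.

8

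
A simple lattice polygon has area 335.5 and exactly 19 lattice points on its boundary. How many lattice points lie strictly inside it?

327

Pick's theorem A = I + B/2 − 1 rearranges to I = A − B/2 + 1 = 335.5 − 19/2 + 1 = 327.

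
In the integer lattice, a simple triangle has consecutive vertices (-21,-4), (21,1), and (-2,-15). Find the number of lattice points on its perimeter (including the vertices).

3

The number of boundary lattice points is Σ gcd(|Δx|,|Δy|) = gcd(42,5) + gcd(23,16) + gcd(19,11) = 1+1+1 = 3.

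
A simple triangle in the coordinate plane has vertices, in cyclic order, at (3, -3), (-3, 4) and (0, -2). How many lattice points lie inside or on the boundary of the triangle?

Using the shoelace formula, 2A = |(3·4 − (-3)·(-3)) + ((-3)·(-2) − 0·4) + (0·(-3) − 3·(-2))| = 15, so the area is 7.5.
The number of boundary lattice points is Σ gcd(|Δx|,|Δy|) = gcd(6,7) + gcd(3,6) + gcd(3,1) = 1+3+1 = 5.
Pick's theorem gives I = A − B/2 + 1 = 7.5 − 5/2 + 1 = 6, so the closed region contains I + B = 6 + 5 = 11 lattice points.

11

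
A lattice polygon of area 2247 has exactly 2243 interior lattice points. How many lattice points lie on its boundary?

Pick's theorem gives A = I + B/2 − 1, so B = 2(A − I + 1) = 2(2247 − 2243 + 1) = 10.

10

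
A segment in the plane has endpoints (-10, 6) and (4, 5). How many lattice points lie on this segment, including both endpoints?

The number of lattice points on a segment between lattice points is gcd(|Δx|,|Δy|) + 1 = gcd(14,1) + 1 = 1 + 1 = 2.

2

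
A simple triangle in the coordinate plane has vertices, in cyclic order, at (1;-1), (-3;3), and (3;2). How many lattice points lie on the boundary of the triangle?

The number of boundary lattice points is Σ gcd(|Δx|,|Δy|) = gcd(4,4) + gcd(6,1) + gcd(2,3) = 4+1+1 = 6.

6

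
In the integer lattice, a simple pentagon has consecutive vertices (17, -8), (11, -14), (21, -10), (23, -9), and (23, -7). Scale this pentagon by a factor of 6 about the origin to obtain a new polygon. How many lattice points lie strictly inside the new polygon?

By the shoelace formula, twice the signed area is |(17·(-14) − 11·(-8)) + (11·(-10) − 21·(-14)) + (21·(-9) − 23·(-10)) + (23·(-7) − 23·(-9)) + (23·(-8) − 17·(-7))| = 56, so the area is 28.
Summing gcd(|Δx|,|Δy|) over the edges gives the boundary count: gcd(6,6) + gcd(10,4) + gcd(2,1) + gcd(0,2) + gcd(6,1) = 6+2+1+2+1 = 12.
Scaling by 6 multiplies the area by 6² = 36 (so the new area is 1008) and multiplies the boundary lattice-point count by 6, giving 72.
By Pick's theorem, the interior count of the dilated polygon is 1008 − 72/2 + 1 = 973.

973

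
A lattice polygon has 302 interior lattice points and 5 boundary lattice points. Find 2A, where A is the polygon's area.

Pick's theorem states A = I + B/2 − 1, so A = 302 + 5/2 − 1 = 607/2.
Hence 2A = 607.

607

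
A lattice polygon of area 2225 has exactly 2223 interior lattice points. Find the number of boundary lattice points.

6

Pick's theorem gives A = I + B/2 − 1, so B = 2(A − I + 1) = 2(2225 − 2223 + 1) = 6.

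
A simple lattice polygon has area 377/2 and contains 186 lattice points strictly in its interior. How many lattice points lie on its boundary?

Pick's theorem gives A = I + B/2 − 1, so B = 2(A − I + 1) = 2(377/2 − 186 + 1) = 7.

7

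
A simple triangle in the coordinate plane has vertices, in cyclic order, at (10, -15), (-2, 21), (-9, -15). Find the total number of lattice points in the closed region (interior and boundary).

Using the shoelace formula, 2A = |(10·21 − (-2)·(-15)) + ((-2)·(-15) − (-9)·21) + ((-9)·(-15) − 10·(-15))| = 684, so the area is 342.
The number of boundary lattice points is Σ gcd(|Δx|,|Δy|) = gcd(12,36) + gcd(7,36) + gcd(19,0) = 12+1+19 = 32.
Pick's theorem gives I = A − B/2 + 1 = 342 − 32/2 + 1 = 327, so the closed region contains I + B = 327 + 32 = 359 lattice points.

359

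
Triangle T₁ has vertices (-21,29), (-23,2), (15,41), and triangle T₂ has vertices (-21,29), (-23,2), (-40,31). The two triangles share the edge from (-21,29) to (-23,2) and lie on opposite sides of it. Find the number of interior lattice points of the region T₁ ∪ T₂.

The union is the simple quadrilateral with vertices (-21,29), (15,41), (-23,2), (-40,31) in order.
Using the shoelace formula, 2A = |((-21)·41 − 15·29) + (15·2 − (-23)·41) + ((-23)·31 − (-40)·2) + ((-40)·29 − (-21)·31)| = 1465, so the area is 1465/2.
Along each edge there are gcd(|Δx|,|Δy|)+1 lattice points, so counting each shared vertex once the boundary has gcd(36,12) + gcd(38,39) + gcd(17,29) + gcd(19,2) = 12+1+1+1 = 15.
By Pick's theorem I = A − B/2 + 1 = 1465/2 − 15/2 + 1 = 726.

726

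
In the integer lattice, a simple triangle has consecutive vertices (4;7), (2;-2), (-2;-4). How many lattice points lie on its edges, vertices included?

4

Along each edge there are gcd(|Δx|,|Δy|)+1 lattice points, so counting each shared vertex once the boundary has gcd(2,9) + gcd(4,2) + gcd(6,11) = 1+2+1 = 4.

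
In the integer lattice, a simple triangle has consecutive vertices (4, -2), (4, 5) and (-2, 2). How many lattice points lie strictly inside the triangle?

16

By the shoelace formula, twice the signed area is |[4·5 − 4·(-2)] + [4·2 − (-2)·5] + [(-2)·(-2) − 4·2]| = 42, so the area is 21.
The number of boundary lattice points is Σ gcd(|Δx|,|Δy|) = gcd(0,7) + gcd(6,3) + gcd(6,4) = 7+3+2 = 12.
Pick's theorem gives I = A − B/2 + 1 = 21 − 12/2 + 1 = 16.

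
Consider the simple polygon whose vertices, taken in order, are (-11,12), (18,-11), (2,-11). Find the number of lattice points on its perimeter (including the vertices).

The number of boundary lattice points is Σ gcd(|Δx|,|Δy|) = gcd(29,23) + gcd(16,0) + gcd(13,23) = 1+16+1 = 18.

18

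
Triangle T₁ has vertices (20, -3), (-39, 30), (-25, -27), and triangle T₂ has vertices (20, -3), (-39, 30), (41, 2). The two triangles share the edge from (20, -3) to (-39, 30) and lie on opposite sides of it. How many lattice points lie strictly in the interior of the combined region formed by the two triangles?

The union is the simple quadrilateral with vertices (20, -3), (-25, -27), (-39, 30), (41, 2) in order.
By the shoelace formula, twice the signed area is |(20·(-27) − (-25)·(-3)) + ((-25)·30 − (-39)·(-27)) + ((-39)·2 − 41·30) + (41·(-3) − 20·2)| = 3889, so the area is 1944.5.
Summing gcd(|Δx|,|Δy|) over the edges gives the boundary count: gcd(45,24) + gcd(14,57) + gcd(80,28) + gcd(21,5) = 3+1+4+1 = 9.
By Pick's theorem I = A − B/2 + 1 = 1944.5 − 9/2 + 1 = 1941.

1941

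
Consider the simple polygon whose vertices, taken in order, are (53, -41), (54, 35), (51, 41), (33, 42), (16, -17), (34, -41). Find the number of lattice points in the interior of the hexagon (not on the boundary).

The shoelace formula gives twice the area as |(53·35 − 54·(-41)) + (54·41 − 51·35) + (51·42 − 33·41) + (33·(-17) − 16·42) + (16·(-41) − 34·(-17)) + (34·(-41) − 53·(-41))| = 4755, so the area is 4755/2.
Along each edge there are gcd(|Δx|,|Δy|)+1 lattice points, so counting each shared vertex once the boundary has gcd(1,76) + gcd(3,6) + gcd(18,1) + gcd(17,59) + gcd(18,24) + gcd(19,0) = 1+3+1+1+6+19 = 31.
Pick's theorem gives I = A − B/2 + 1 = 4755/2 − 31/2 + 1 = 2363.

2363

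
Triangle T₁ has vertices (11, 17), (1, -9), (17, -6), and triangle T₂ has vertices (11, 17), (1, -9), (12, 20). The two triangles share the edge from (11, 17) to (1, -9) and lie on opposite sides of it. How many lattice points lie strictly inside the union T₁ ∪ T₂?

The union is the simple quadrilateral with vertices (11, 17), (17, -6), (1, -9), (12, 20) in order.
Using the shoelace formula, 2A = |[11·(-6) − 17·17] + [17·(-9) − 1·(-6)] + [1·20 − 12·(-9)] + [12·17 − 11·20]| = 390, so the area is 195.
Summing gcd(|Δx|,|Δy|) over the edges gives the boundary count: gcd(6,23) + gcd(16,3) + gcd(11,29) + gcd(1,3) = 1+1+1+1 = 4.
By Pick's theorem I = A − B/2 + 1 = 195 − 4/2 + 1 = 194.

194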